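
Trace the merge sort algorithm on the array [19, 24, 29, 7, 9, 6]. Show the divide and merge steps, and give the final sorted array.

Merge sort trace:

Split: [19, 24, 29, 7, 9, 6] -> [19, 24, 29] and [7, 9, 6]
  Split: [19, 24, 29] -> [19] and [24, 29]
    Split: [24, 29] -> [24] and [29]
    Merge: [24] + [29] -> [24, 29]
  Merge: [19] + [24, 29] -> [19, 24, 29]
  Split: [7, 9, 6] -> [7] and [9, 6]
    Split: [9, 6] -> [9] and [6]
    Merge: [9] + [6] -> [6, 9]
  Merge: [7] + [6, 9] -> [6, 7, 9]
Merge: [19, 24, 29] + [6, 7, 9] -> [6, 7, 9, 19, 24, 29]

Final sorted array: [6, 7, 9, 19, 24, 29]

The merge sort proceeds by recursively splitting the array and merging sorted halves.
After all merges, the sorted array is [6, 7, 9, 19, 24, 29].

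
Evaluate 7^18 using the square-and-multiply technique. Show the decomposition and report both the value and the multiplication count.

Computing 7^18 by squaring (build up from 7^1; each line after the first costs one multiplication):

7^1 = 7
7^2 = (7^1)^2 = 7^2 = 49
7^4 = (7^2)^2 = 49^2 = 2401
7^8 = (7^4)^2 = 2401^2 = 5764801
7^9 = 7 * 7^8 = 7 * 5764801 = 40353607
7^18 = (7^9)^2 = 40353607^2 = 1628413597910449

Result: 1628413597910449
Multiplications needed: 5 (5 lines after 7^1)

7^18 = 1628413597910449. Using exponentiation by squaring, this requires 5 multiplications. The key idea: if the exponent is even, square the half-power; if odd, multiply by the base once.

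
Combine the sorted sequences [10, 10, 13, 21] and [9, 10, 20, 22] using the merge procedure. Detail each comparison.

Merging process:

Compare 10 vs 9: take 9 from right. Merged: [9]
Compare 10 vs 10: take 10 from left. Merged: [9, 10]
Compare 10 vs 10: take 10 from left. Merged: [9, 10, 10]
Compare 13 vs 10: take 10 from right. Merged: [9, 10, 10, 10]
Compare 13 vs 20: take 13 from left. Merged: [9, 10, 10, 10, 13]
Compare 21 vs 20: take 20 from right. Merged: [9, 10, 10, 10, 13, 20]
Compare 21 vs 22: take 21 from left. Merged: [9, 10, 10, 10, 13, 20, 21]
Append remaining from right: [22]. Merged: [9, 10, 10, 10, 13, 20, 21, 22]

Final merged array: [9, 10, 10, 10, 13, 20, 21, 22]
Total comparisons: 7

The merged array is [9, 10, 10, 10, 13, 20, 21, 22], requiring 7 comparisons. The merge step runs in O(n) time where n is the total number of elements.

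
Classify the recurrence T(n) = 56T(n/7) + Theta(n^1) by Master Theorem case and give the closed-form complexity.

Master Theorem for T(n) = 56T(n/7) + O(n^1):

a = 56, b = 7, c = 1
log_b(a) = log_7(56) = 2.0686

Case 1: c = 1 < log_7(56) = 2.0686
T(n) = O(n^(log_7 56))

For T(n) = 56T(n/7) + O(n^1): log_7(56) = 2.0686. This is Case 1 of the Master Theorem (c < log_b(a), work dominated by leaves), giving O(n^(log_7 56)).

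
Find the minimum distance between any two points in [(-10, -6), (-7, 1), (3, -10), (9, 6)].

Computing all pairwise distances among 4 points:

d((-10, -6), (-7, 1)) = 7.6158 <-- minimum
d((-10, -6), (3, -10)) = 13.6015
d((-10, -6), (9, 6)) = 22.4722
d((-7, 1), (3, -10)) = 14.8661
d((-7, 1), (9, 6)) = 16.7631
d((3, -10), (9, 6)) = 17.088

Closest pair: (-10, -6) and (-7, 1) with distance 7.6158

The closest pair is (-10, -6) and (-7, 1) with Euclidean distance 7.6158. For 4 points, brute-force pairwise comparison is shown above. For large n, the divide-and-conquer algorithm (sort by x, recurse on halves, check the dividing strip) achieves O(n log n).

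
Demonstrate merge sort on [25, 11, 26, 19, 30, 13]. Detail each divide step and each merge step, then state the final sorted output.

Merge sort trace:

Split: [25, 11, 26, 19, 30, 13] -> [25, 11, 26] and [19, 30, 13]
  Split: [25, 11, 26] -> [25] and [11, 26]
    Split: [11, 26] -> [11] and [26]
    Merge: [11] + [26] -> [11, 26]
  Merge: [25] + [11, 26] -> [11, 25, 26]
  Split: [19, 30, 13] -> [19] and [30, 13]
    Split: [30, 13] -> [30] and [13]
    Merge: [30] + [13] -> [13, 30]
  Merge: [19] + [13, 30] -> [13, 19, 30]
Merge: [11, 25, 26] + [13, 19, 30] -> [11, 13, 19, 25, 26, 30]

Final sorted array: [11, 13, 19, 25, 26, 30]

The merge sort proceeds by recursively splitting the array and merging sorted halves.
After all merges, the sorted array is [11, 13, 19, 25, 26, 30].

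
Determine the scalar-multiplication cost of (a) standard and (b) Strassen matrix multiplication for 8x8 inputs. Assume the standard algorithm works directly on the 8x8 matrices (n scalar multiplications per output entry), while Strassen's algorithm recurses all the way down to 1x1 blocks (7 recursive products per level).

Matrix multiplication for 8x8 matrices:

Standard algorithm: 8^3 = 512 multiplications
Strassen's algorithm: 7^(log2(8)) = 7^3 = 343 multiplications
Savings: 512 - 343 = 169 multiplications

Standard: 512 multiplications (8^3). Strassen: 343 multiplications (7^3). Strassen reduces 8 recursive multiplications to 7 at each level.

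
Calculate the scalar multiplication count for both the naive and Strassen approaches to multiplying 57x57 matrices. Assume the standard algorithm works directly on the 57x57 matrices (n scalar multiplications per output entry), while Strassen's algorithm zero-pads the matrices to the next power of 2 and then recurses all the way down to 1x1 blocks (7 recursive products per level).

Matrix multiplication for 57x57 matrices:

Strassen's algorithm requires power-of-2 dimensions. Pad 57x57 to 64x64 (next power of 2).

Standard algorithm: 57^3 = 185193 multiplications
Strassen's algorithm: 7^(log2(64)) = 7^6 = 117649 multiplications
Savings: 185193 - 117649 = 67544 multiplications

Standard: 185193 multiplications (57^3). Strassen: 117649 multiplications (7^6, after padding to 64x64). Strassen reduces 8 recursive multiplications to 7 at each level.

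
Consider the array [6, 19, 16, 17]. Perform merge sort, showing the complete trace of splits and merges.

Merge sort trace:

Split: [6, 19, 16, 17] -> [6, 19] and [16, 17]
  Split: [6, 19] -> [6] and [19]
  Merge: [6] + [19] -> [6, 19]
  Split: [16, 17] -> [16] and [17]
  Merge: [16] + [17] -> [16, 17]
Merge: [6, 19] + [16, 17] -> [6, 16, 17, 19]

Final sorted array: [6, 16, 17, 19]

The merge sort proceeds by recursively splitting the array and merging sorted halves.
After all merges, the sorted array is [6, 16, 17, 19].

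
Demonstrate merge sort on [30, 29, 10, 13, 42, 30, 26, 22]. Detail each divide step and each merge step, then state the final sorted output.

Merge sort trace:

Split: [30, 29, 10, 13, 42, 30, 26, 22] -> [30, 29, 10, 13] and [42, 30, 26, 22]
  Split: [30, 29, 10, 13] -> [30, 29] and [10, 13]
    Split: [30, 29] -> [30] and [29]
    Merge: [30] + [29] -> [29, 30]
    Split: [10, 13] -> [10] and [13]
    Merge: [10] + [13] -> [10, 13]
  Merge: [29, 30] + [10, 13] -> [10, 13, 29, 30]
  Split: [42, 30, 26, 22] -> [42, 30] and [26, 22]
    Split: [42, 30] -> [42] and [30]
    Merge: [42] + [30] -> [30, 42]
    Split: [26, 22] -> [26] and [22]
    Merge: [26] + [22] -> [22, 26]
  Merge: [30, 42] + [22, 26] -> [22, 26, 30, 42]
Merge: [10, 13, 29, 30] + [22, 26, 30, 42] -> [10, 13, 22, 26, 29, 30, 30, 42]

Final sorted array: [10, 13, 22, 26, 29, 30, 30, 42]

The merge sort proceeds by recursively splitting the array and merging sorted halves.
After all merges, the sorted array is [10, 13, 22, 26, 29, 30, 30, 42].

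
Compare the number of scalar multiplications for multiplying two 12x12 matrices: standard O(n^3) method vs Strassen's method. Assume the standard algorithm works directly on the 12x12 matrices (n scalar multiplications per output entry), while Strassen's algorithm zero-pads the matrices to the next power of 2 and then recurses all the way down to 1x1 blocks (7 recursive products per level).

Matrix multiplication for 12x12 matrices:

Strassen's algorithm requires power-of-2 dimensions. Pad 12x12 to 16x16 (next power of 2).

Standard algorithm: 12^3 = 1728 multiplications
Strassen's algorithm: 7^(log2(16)) = 7^4 = 2401 multiplications
Difference: 1728 - 2401 = -673 (Strassen uses MORE here due to padding overhead — for small or just-over-power-of-2 n, padding can outweigh the per-level savings)

Standard: 1728 multiplications (12^3). Strassen: 2401 multiplications (7^4, after padding to 16x16). Strassen reduces 8 recursive multiplications to 7 at each level.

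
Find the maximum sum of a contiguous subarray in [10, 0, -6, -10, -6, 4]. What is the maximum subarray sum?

Using Kadane's algorithm on [10, 0, -6, -10, -6, 4]:

Scanning through the array:
Position 1 (value 0): max_ending_here = 10, max_so_far = 10
Position 2 (value -6): max_ending_here = 4, max_so_far = 10
Position 3 (value -10): max_ending_here = -6, max_so_far = 10
Position 4 (value -6): max_ending_here = -6, max_so_far = 10
Position 5 (value 4): max_ending_here = 4, max_so_far = 10

Maximum subarray: [10]
Maximum sum: 10

The maximum subarray is [10] with sum 10. This subarray runs from index 0 to index 0.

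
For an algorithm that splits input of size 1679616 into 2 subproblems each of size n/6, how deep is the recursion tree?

For divide and conquer with division factor 6:

Problem sizes at each level:
Level 0: 1679616
Level 1: 279936
Level 2: 46656
Level 3: 7776
Level 4: 1296
Level 5: 216
Level 6: 36
Level 7: 6
Level 8: 1

The root is level 0 and the size-1 base case is level 8 (the tree spans levels 0 through 8, i.e. 9 levels counting the root), so the depth is the number of divisions: log_6(1679616) = 8

The recursion tree depth is log_6(1679616) = 8. At each level, the problem size is divided by 6, so it takes 8 divisions to reduce to a base case of size 1. The algorithm makes 2 recursive calls at each level.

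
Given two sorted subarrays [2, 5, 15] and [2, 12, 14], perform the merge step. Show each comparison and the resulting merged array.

Merging process:

Compare 2 vs 2: take 2 from left. Merged: [2]
Compare 5 vs 2: take 2 from right. Merged: [2, 2]
Compare 5 vs 12: take 5 from left. Merged: [2, 2, 5]
Compare 15 vs 12: take 12 from right. Merged: [2, 2, 5, 12]
Compare 15 vs 14: take 14 from right. Merged: [2, 2, 5, 12, 14]
Append remaining from left: [15]. Merged: [2, 2, 5, 12, 14, 15]

Final merged array: [2, 2, 5, 12, 14, 15]
Total comparisons: 5

The merged array is [2, 2, 5, 12, 14, 15], requiring 5 comparisons. The merge step runs in O(n) time where n is the total number of elements.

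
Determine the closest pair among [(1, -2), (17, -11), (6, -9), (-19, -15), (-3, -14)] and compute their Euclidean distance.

Computing all pairwise distances among 5 points:

d((1, -2), (17, -11)) = 18.3576
d((1, -2), (6, -9)) = 8.6023 <-- minimum
d((1, -2), (-19, -15)) = 23.8537
d((1, -2), (-3, -14)) = 12.6491
d((17, -11), (6, -9)) = 11.1803
d((17, -11), (-19, -15)) = 36.2215
d((17, -11), (-3, -14)) = 20.2237
d((6, -9), (-19, -15)) = 25.7099
d((6, -9), (-3, -14)) = 10.2956
d((-19, -15), (-3, -14)) = 16.0312

Closest pair: (1, -2) and (6, -9) with distance 8.6023

The closest pair is (1, -2) and (6, -9) with Euclidean distance 8.6023. For 5 points, brute-force pairwise comparison is shown above. For large n, the divide-and-conquer algorithm (sort by x, recurse on halves, check the dividing strip) achieves O(n log n).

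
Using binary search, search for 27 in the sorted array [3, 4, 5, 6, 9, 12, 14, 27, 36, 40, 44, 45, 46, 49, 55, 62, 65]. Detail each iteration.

Binary search for 27 in [3, 4, 5, 6, 9, 12, 14, 27, 36, 40, 44, 45, 46, 49, 55, 62, 65]:

lo=0, hi=16, mid=8, arr[mid]=36 -> 36 > 27, search left half
lo=0, hi=7, mid=3, arr[mid]=6 -> 6 < 27, search right half
lo=4, hi=7, mid=5, arr[mid]=12 -> 12 < 27, search right half
lo=6, hi=7, mid=6, arr[mid]=14 -> 14 < 27, search right half
lo=7, hi=7, mid=7, arr[mid]=27 -> Found target at index 7!

Binary search finds 27 at index 7 after 5 comparisons. The search repeatedly halves the search space by comparing with the middle element.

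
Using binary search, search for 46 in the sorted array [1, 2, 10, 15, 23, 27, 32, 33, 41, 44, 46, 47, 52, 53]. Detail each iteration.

Binary search for 46 in [1, 2, 10, 15, 23, 27, 32, 33, 41, 44, 46, 47, 52, 53]:

lo=0, hi=13, mid=6, arr[mid]=32 -> 32 < 46, search right half
lo=7, hi=13, mid=10, arr[mid]=46 -> Found target at index 10!

Binary search finds 46 at index 10 after 2 comparisons. The search repeatedly halves the search space by comparing with the middle element.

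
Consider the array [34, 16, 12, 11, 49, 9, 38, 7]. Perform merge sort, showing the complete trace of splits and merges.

Merge sort trace:

Split: [34, 16, 12, 11, 49, 9, 38, 7] -> [34, 16, 12, 11] and [49, 9, 38, 7]
  Split: [34, 16, 12, 11] -> [34, 16] and [12, 11]
    Split: [34, 16] -> [34] and [16]
    Merge: [34] + [16] -> [16, 34]
    Split: [12, 11] -> [12] and [11]
    Merge: [12] + [11] -> [11, 12]
  Merge: [16, 34] + [11, 12] -> [11, 12, 16, 34]
  Split: [49, 9, 38, 7] -> [49, 9] and [38, 7]
    Split: [49, 9] -> [49] and [9]
    Merge: [49] + [9] -> [9, 49]
    Split: [38, 7] -> [38] and [7]
    Merge: [38] + [7] -> [7, 38]
  Merge: [9, 49] + [7, 38] -> [7, 9, 38, 49]
Merge: [11, 12, 16, 34] + [7, 9, 38, 49] -> [7, 9, 11, 12, 16, 34, 38, 49]

Final sorted array: [7, 9, 11, 12, 16, 34, 38, 49]

The merge sort proceeds by recursively splitting the array and merging sorted halves.
After all merges, the sorted array is [7, 9, 11, 12, 16, 34, 38, 49].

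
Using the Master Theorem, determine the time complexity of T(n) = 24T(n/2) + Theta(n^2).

Master Theorem for T(n) = 24T(n/2) + O(n^2):

a = 24, b = 2, c = 2
log_b(a) = log_2(24) = 4.5850

Case 1: c = 2 < log_2(24) = 4.5850
T(n) = O(n^(log_2 24))

For T(n) = 24T(n/2) + O(n^2): log_2(24) = 4.5850. This is Case 1 of the Master Theorem (c < log_b(a), work dominated by leaves), giving O(n^(log_2 24)).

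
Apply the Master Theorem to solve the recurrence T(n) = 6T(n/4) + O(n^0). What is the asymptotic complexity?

Master Theorem for T(n) = 6T(n/4) + O(n^0):

a = 6, b = 4, c = 0
log_b(a) = log_4(6) = 1.2925

Case 1: c = 0 < log_4(6) = 1.2925
T(n) = O(n^(log_4 6))

For T(n) = 6T(n/4) + O(n^0): log_4(6) = 1.2925. This is Case 1 of the Master Theorem (c < log_b(a), work dominated by leaves), giving O(n^(log_4 6)).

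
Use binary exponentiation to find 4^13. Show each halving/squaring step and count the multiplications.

Computing 4^13 by squaring (build up from 4^1; each line after the first costs one multiplication):

4^1 = 4
4^2 = (4^1)^2 = 4^2 = 16
4^3 = 4 * 4^2 = 4 * 16 = 64
4^6 = (4^3)^2 = 64^2 = 4096
4^12 = (4^6)^2 = 4096^2 = 16777216
4^13 = 4 * 4^12 = 4 * 16777216 = 67108864

Result: 67108864
Multiplications needed: 5 (5 lines after 4^1)

4^13 = 67108864. Using exponentiation by squaring, this requires 5 multiplications. The key idea: if the exponent is even, square the half-power; if odd, multiply by the base once.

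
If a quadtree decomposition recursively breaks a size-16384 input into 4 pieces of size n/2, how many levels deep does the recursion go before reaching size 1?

For divide and conquer with division factor 2:

Problem sizes at each level:
Level 0: 16384
Level 1: 8192
Level 2: 4096
Level 3: 2048
Level 4: 1024
Level 5: 512
Level 6: 256
Level 7: 128
Level 8: 64
Level 9: 32
Level 10: 16
Level 11: 8
Level 12: 4
Level 13: 2
Level 14: 1

The root is level 0 and the size-1 base case is level 14 (the tree spans levels 0 through 14, i.e. 15 levels counting the root), so the depth is the number of divisions: log_2(16384) = 14

The recursion tree depth is log_2(16384) = 14. At each level, the problem size is divided by 2, so it takes 14 divisions to reduce to a base case of size 1. The algorithm makes 4 recursive calls at each level.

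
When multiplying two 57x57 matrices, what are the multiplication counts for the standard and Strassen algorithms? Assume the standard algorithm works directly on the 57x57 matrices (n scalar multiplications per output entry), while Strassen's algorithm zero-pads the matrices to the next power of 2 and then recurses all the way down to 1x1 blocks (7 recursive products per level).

Matrix multiplication for 57x57 matrices:

Strassen's algorithm requires power-of-2 dimensions. Pad 57x57 to 64x64 (next power of 2).

Standard algorithm: 57^3 = 185193 multiplications
Strassen's algorithm: 7^(log2(64)) = 7^6 = 117649 multiplications
Savings: 185193 - 117649 = 67544 multiplications

Standard: 185193 multiplications (57^3). Strassen: 117649 multiplications (7^6, after padding to 64x64). Strassen reduces 8 recursive multiplications to 7 at each level.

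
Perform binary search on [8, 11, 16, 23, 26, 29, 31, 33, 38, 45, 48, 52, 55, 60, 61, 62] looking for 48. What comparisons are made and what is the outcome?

Binary search for 48 in [8, 11, 16, 23, 26, 29, 31, 33, 38, 45, 48, 52, 55, 60, 61, 62]:

lo=0, hi=15, mid=7, arr[mid]=33 -> 33 < 48, search right half
lo=8, hi=15, mid=11, arr[mid]=52 -> 52 > 48, search left half
lo=8, hi=10, mid=9, arr[mid]=45 -> 45 < 48, search right half
lo=10, hi=10, mid=10, arr[mid]=48 -> Found target at index 10!

Binary search finds 48 at index 10 after 4 comparisons. The search repeatedly halves the search space by comparing with the middle element.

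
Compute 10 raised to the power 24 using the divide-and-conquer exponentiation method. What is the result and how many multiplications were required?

Computing 10^24 by squaring (build up from 10^1; each line after the first costs one multiplication):

10^1 = 10
10^2 = (10^1)^2 = 10^2 = 100
10^3 = 10 * 10^2 = 10 * 100 = 1000
10^6 = (10^3)^2 = 1000^2 = 1000000
10^12 = (10^6)^2 = 1000000^2 = 1000000000000
10^24 = (10^12)^2 = 1000000000000^2 = 1000000000000000000000000

Result: 1000000000000000000000000
Multiplications needed: 5 (5 lines after 10^1)

10^24 = 1000000000000000000000000. Using exponentiation by squaring, this requires 5 multiplications. The key idea: if the exponent is even, square the half-power; if odd, multiply by the base once.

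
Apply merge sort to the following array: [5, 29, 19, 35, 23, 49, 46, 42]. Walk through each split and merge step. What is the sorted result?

Merge sort trace:

Split: [5, 29, 19, 35, 23, 49, 46, 42] -> [5, 29, 19, 35] and [23, 49, 46, 42]
  Split: [5, 29, 19, 35] -> [5, 29] and [19, 35]
    Split: [5, 29] -> [5] and [29]
    Merge: [5] + [29] -> [5, 29]
    Split: [19, 35] -> [19] and [35]
    Merge: [19] + [35] -> [19, 35]
  Merge: [5, 29] + [19, 35] -> [5, 19, 29, 35]
  Split: [23, 49, 46, 42] -> [23, 49] and [46, 42]
    Split: [23, 49] -> [23] and [49]
    Merge: [23] + [49] -> [23, 49]
    Split: [46, 42] -> [46] and [42]
    Merge: [46] + [42] -> [42, 46]
  Merge: [23, 49] + [42, 46] -> [23, 42, 46, 49]
Merge: [5, 19, 29, 35] + [23, 42, 46, 49] -> [5, 19, 23, 29, 35, 42, 46, 49]

Final sorted array: [5, 19, 23, 29, 35, 42, 46, 49]

The merge sort proceeds by recursively splitting the array and merging sorted halves.
After all merges, the sorted array is [5, 19, 23, 29, 35, 42, 46, 49].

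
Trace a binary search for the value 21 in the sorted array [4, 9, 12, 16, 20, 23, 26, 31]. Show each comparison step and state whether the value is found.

Binary search for 21 in [4, 9, 12, 16, 20, 23, 26, 31]:

lo=0, hi=7, mid=3, arr[mid]=16 -> 16 < 21, search right half
lo=4, hi=7, mid=5, arr[mid]=23 -> 23 > 21, search left half
lo=4, hi=4, mid=4, arr[mid]=20 -> 20 < 21, search right half
lo=5 > hi=4, target 21 not found

Binary search determines that 21 is not in the array after 3 comparisons. The search space was exhausted without finding the target.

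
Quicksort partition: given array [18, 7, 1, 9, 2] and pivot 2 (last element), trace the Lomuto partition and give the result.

Lomuto partition with pivot = 2:

Initial array: [18, 7, 1, 9, 2]

arr[0]=18 > 2: no swap
arr[1]=7 > 2: no swap
arr[2]=1 <= 2: swap with position 0, array becomes [1, 7, 18, 9, 2]
arr[3]=9 > 2: no swap

Place pivot at position 1: [1, 2, 18, 9, 7]
Pivot position: 1

After partitioning with pivot 2, the array becomes [1, 2, 18, 9, 7]. The pivot is placed at index 1. All elements to the left of the pivot are <= 2, and all elements to the right are > 2.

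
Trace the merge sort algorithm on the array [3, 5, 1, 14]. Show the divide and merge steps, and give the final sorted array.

Merge sort trace:

Split: [3, 5, 1, 14] -> [3, 5] and [1, 14]
  Split: [3, 5] -> [3] and [5]
  Merge: [3] + [5] -> [3, 5]
  Split: [1, 14] -> [1] and [14]
  Merge: [1] + [14] -> [1, 14]
Merge: [3, 5] + [1, 14] -> [1, 3, 5, 14]

Final sorted array: [1, 3, 5, 14]

The merge sort proceeds by recursively splitting the array and merging sorted halves.
After all merges, the sorted array is [1, 3, 5, 14].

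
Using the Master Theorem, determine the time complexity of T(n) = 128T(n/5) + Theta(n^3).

Master Theorem for T(n) = 128T(n/5) + O(n^3):

a = 128, b = 5, c = 3
log_b(a) = log_5(128) = 3.0147

Case 1: c = 3 < log_5(128) = 3.0147
T(n) = O(n^(log_5 128))

For T(n) = 128T(n/5) + O(n^3): log_5(128) = 3.0147. This is Case 1 of the Master Theorem (c < log_b(a), work dominated by leaves), giving O(n^(log_5 128)).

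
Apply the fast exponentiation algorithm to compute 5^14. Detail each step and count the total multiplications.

Computing 5^14 by squaring (build up from 5^1; each line after the first costs one multiplication):

5^1 = 5
5^2 = (5^1)^2 = 5^2 = 25
5^3 = 5 * 5^2 = 5 * 25 = 125
5^6 = (5^3)^2 = 125^2 = 15625
5^7 = 5 * 5^6 = 5 * 15625 = 78125
5^14 = (5^7)^2 = 78125^2 = 6103515625

Result: 6103515625
Multiplications needed: 5 (5 lines after 5^1)

5^14 = 6103515625. Using exponentiation by squaring, this requires 5 multiplications. The key idea: if the exponent is even, square the half-power; if odd, multiply by the base once.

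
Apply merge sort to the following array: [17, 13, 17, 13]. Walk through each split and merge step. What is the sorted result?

Merge sort trace:

Split: [17, 13, 17, 13] -> [17, 13] and [17, 13]
  Split: [17, 13] -> [17] and [13]
  Merge: [17] + [13] -> [13, 17]
  Split: [17, 13] -> [17] and [13]
  Merge: [17] + [13] -> [13, 17]
Merge: [13, 17] + [13, 17] -> [13, 13, 17, 17]

Final sorted array: [13, 13, 17, 17]

The merge sort proceeds by recursively splitting the array and merging sorted halves.
After all merges, the sorted array is [13, 13, 17, 17].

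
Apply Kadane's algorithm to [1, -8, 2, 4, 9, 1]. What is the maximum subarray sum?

Using Kadane's algorithm on [1, -8, 2, 4, 9, 1]:

Scanning through the array:
Position 1 (value -8): max_ending_here = -7, max_so_far = 1
Position 2 (value 2): max_ending_here = 2, max_so_far = 2
Position 3 (value 4): max_ending_here = 6, max_so_far = 6
Position 4 (value 9): max_ending_here = 15, max_so_far = 15
Position 5 (value 1): max_ending_here = 16, max_so_far = 16

Maximum subarray: [2, 4, 9, 1]
Maximum sum: 16

The maximum subarray is [2, 4, 9, 1] with sum 16. This subarray runs from index 2 to index 5.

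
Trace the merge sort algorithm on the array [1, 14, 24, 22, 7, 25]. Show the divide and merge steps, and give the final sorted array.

Merge sort trace:

Split: [1, 14, 24, 22, 7, 25] -> [1, 14, 24] and [22, 7, 25]
  Split: [1, 14, 24] -> [1] and [14, 24]
    Split: [14, 24] -> [14] and [24]
    Merge: [14] + [24] -> [14, 24]
  Merge: [1] + [14, 24] -> [1, 14, 24]
  Split: [22, 7, 25] -> [22] and [7, 25]
    Split: [7, 25] -> [7] and [25]
    Merge: [7] + [25] -> [7, 25]
  Merge: [22] + [7, 25] -> [7, 22, 25]
Merge: [1, 14, 24] + [7, 22, 25] -> [1, 7, 14, 22, 24, 25]

Final sorted array: [1, 7, 14, 22, 24, 25]

The merge sort proceeds by recursively splitting the array and merging sorted halves.
After all merges, the sorted array is [1, 7, 14, 22, 24, 25].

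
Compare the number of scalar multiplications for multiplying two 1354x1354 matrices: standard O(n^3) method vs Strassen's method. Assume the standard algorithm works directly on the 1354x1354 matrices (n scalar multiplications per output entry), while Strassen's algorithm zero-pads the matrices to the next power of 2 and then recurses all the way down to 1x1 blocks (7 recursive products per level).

Matrix multiplication for 1354x1354 matrices:

Strassen's algorithm requires power-of-2 dimensions. Pad 1354x1354 to 2048x2048 (next power of 2).

Standard algorithm: 1354^3 = 2482309864 multiplications
Strassen's algorithm: 7^(log2(2048)) = 7^11 = 1977326743 multiplications
Savings: 2482309864 - 1977326743 = 504983121 multiplications

Standard: 2482309864 multiplications (1354^3). Strassen: 1977326743 multiplications (7^11, after padding to 2048x2048). Strassen reduces 8 recursive multiplications to 7 at each level.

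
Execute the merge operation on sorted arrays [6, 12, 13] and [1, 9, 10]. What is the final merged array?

Merging process:

Compare 6 vs 1: take 1 from right. Merged: [1]
Compare 6 vs 9: take 6 from left. Merged: [1, 6]
Compare 12 vs 9: take 9 from right. Merged: [1, 6, 9]
Compare 12 vs 10: take 10 from right. Merged: [1, 6, 9, 10]
Append remaining from left: [12, 13]. Merged: [1, 6, 9, 10, 12, 13]

Final merged array: [1, 6, 9, 10, 12, 13]
Total comparisons: 4

The merged array is [1, 6, 9, 10, 12, 13], requiring 4 comparisons. The merge step runs in O(n) time where n is the total number of elements.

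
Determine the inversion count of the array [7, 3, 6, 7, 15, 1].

Finding inversions in [7, 3, 6, 7, 15, 1]:

(0, 1): arr[0]=7 > arr[1]=3
(0, 2): arr[0]=7 > arr[2]=6
(0, 5): arr[0]=7 > arr[5]=1
(1, 5): arr[1]=3 > arr[5]=1
(2, 5): arr[2]=6 > arr[5]=1
(3, 5): arr[3]=7 > arr[5]=1
(4, 5): arr[4]=15 > arr[5]=1

Total inversions: 7

The array has 7 inversion(s): (0,1), (0,2), (0,5), (1,5), (2,5), (3,5), (4,5). Each pair (i,j) satisfies i < j and arr[i] > arr[j].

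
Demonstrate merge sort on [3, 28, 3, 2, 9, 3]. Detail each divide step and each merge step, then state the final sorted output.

Merge sort trace:

Split: [3, 28, 3, 2, 9, 3] -> [3, 28, 3] and [2, 9, 3]
  Split: [3, 28, 3] -> [3] and [28, 3]
    Split: [28, 3] -> [28] and [3]
    Merge: [28] + [3] -> [3, 28]
  Merge: [3] + [3, 28] -> [3, 3, 28]
  Split: [2, 9, 3] -> [2] and [9, 3]
    Split: [9, 3] -> [9] and [3]
    Merge: [9] + [3] -> [3, 9]
  Merge: [2] + [3, 9] -> [2, 3, 9]
Merge: [3, 3, 28] + [2, 3, 9] -> [2, 3, 3, 3, 9, 28]

Final sorted array: [2, 3, 3, 3, 9, 28]

The merge sort proceeds by recursively splitting the array and merging sorted halves.
After all merges, the sorted array is [2, 3, 3, 3, 9, 28].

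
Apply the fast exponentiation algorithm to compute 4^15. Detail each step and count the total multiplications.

Computing 4^15 by squaring (build up from 4^1; each line after the first costs one multiplication):

4^1 = 4
4^2 = (4^1)^2 = 4^2 = 16
4^3 = 4 * 4^2 = 4 * 16 = 64
4^6 = (4^3)^2 = 64^2 = 4096
4^7 = 4 * 4^6 = 4 * 4096 = 16384
4^14 = (4^7)^2 = 16384^2 = 268435456
4^15 = 4 * 4^14 = 4 * 268435456 = 1073741824

Result: 1073741824
Multiplications needed: 6 (6 lines after 4^1)

4^15 = 1073741824. Using exponentiation by squaring, this requires 6 multiplications. The key idea: if the exponent is even, square the half-power; if odd, multiply by the base once.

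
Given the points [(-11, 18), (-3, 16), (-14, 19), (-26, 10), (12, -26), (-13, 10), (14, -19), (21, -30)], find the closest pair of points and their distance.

Computing all pairwise distances among 8 points:

d((-11, 18), (-3, 16)) = 8.2462
d((-11, 18), (-14, 19)) = 3.1623 <-- minimum
d((-11, 18), (-26, 10)) = 17.0
d((-11, 18), (12, -26)) = 49.6488
d((-11, 18), (-13, 10)) = 8.2462
d((-11, 18), (14, -19)) = 44.6542
d((-11, 18), (21, -30)) = 57.6888
d((-3, 16), (-14, 19)) = 11.4018
d((-3, 16), (-26, 10)) = 23.7697
d((-3, 16), (12, -26)) = 44.5982
d((-3, 16), (-13, 10)) = 11.6619
d((-3, 16), (14, -19)) = 38.9102
d((-3, 16), (21, -30)) = 51.8845
d((-14, 19), (-26, 10)) = 15.0
d((-14, 19), (12, -26)) = 51.9711
d((-14, 19), (-13, 10)) = 9.0554
d((-14, 19), (14, -19)) = 47.2017
d((-14, 19), (21, -30)) = 60.2163
d((-26, 10), (12, -26)) = 52.345
d((-26, 10), (-13, 10)) = 13.0
d((-26, 10), (14, -19)) = 49.4065
d((-26, 10), (21, -30)) = 61.7171
d((12, -26), (-13, 10)) = 43.8292
d((12, -26), (14, -19)) = 7.2801
d((12, -26), (21, -30)) = 9.8489
d((-13, 10), (14, -19)) = 39.6232
d((-13, 10), (21, -30)) = 52.4976
d((14, -19), (21, -30)) = 13.0384

Closest pair: (-11, 18) and (-14, 19) with distance 3.1623

The closest pair is (-11, 18) and (-14, 19) with Euclidean distance 3.1623. For 8 points, brute-force pairwise comparison is shown above. For large n, the divide-and-conquer algorithm (sort by x, recurse on halves, check the dividing strip) achieves O(n log n).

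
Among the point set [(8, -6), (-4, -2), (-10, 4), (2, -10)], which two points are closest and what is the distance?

Computing all pairwise distances among 4 points:

d((8, -6), (-4, -2)) = 12.6491
d((8, -6), (-10, 4)) = 20.5913
d((8, -6), (2, -10)) = 7.2111 <-- minimum
d((-4, -2), (-10, 4)) = 8.4853
d((-4, -2), (2, -10)) = 10.0
d((-10, 4), (2, -10)) = 18.4391

Closest pair: (8, -6) and (2, -10) with distance 7.2111

The closest pair is (8, -6) and (2, -10) with Euclidean distance 7.2111. For 4 points, brute-force pairwise comparison is shown above. For large n, the divide-and-conquer algorithm (sort by x, recurse on halves, check the dividing strip) achieves O(n log n).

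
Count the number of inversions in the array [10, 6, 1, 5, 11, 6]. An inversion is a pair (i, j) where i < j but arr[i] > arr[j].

Finding inversions in [10, 6, 1, 5, 11, 6]:

(0, 1): arr[0]=10 > arr[1]=6
(0, 2): arr[0]=10 > arr[2]=1
(0, 3): arr[0]=10 > arr[3]=5
(0, 5): arr[0]=10 > arr[5]=6
(1, 2): arr[1]=6 > arr[2]=1
(1, 3): arr[1]=6 > arr[3]=5
(4, 5): arr[4]=11 > arr[5]=6

Total inversions: 7

The array has 7 inversion(s): (0,1), (0,2), (0,3), (0,5), (1,2), (1,3), (4,5). Each pair (i,j) satisfies i < j and arr[i] > arr[j].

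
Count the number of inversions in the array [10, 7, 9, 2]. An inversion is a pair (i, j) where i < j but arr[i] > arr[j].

Finding inversions in [10, 7, 9, 2]:

(0, 1): arr[0]=10 > arr[1]=7
(0, 2): arr[0]=10 > arr[2]=9
(0, 3): arr[0]=10 > arr[3]=2
(1, 3): arr[1]=7 > arr[3]=2
(2, 3): arr[2]=9 > arr[3]=2

Total inversions: 5

The array has 5 inversion(s): (0,1), (0,2), (0,3), (1,3), (2,3). Each pair (i,j) satisfies i < j and arr[i] > arr[j].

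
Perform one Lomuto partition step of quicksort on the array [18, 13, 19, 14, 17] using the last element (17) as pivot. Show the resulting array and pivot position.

Lomuto partition with pivot = 17:

Initial array: [18, 13, 19, 14, 17]

arr[0]=18 > 17: no swap
arr[1]=13 <= 17: swap with position 0, array becomes [13, 18, 19, 14, 17]
arr[2]=19 > 17: no swap
arr[3]=14 <= 17: swap with position 1, array becomes [13, 14, 19, 18, 17]

Place pivot at position 2: [13, 14, 17, 18, 19]
Pivot position: 2

After partitioning with pivot 17, the array becomes [13, 14, 17, 18, 19]. The pivot is placed at index 2. All elements to the left of the pivot are <= 17, and all elements to the right are > 17.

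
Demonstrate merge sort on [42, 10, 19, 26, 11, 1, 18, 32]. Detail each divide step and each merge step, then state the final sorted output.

Merge sort trace:

Split: [42, 10, 19, 26, 11, 1, 18, 32] -> [42, 10, 19, 26] and [11, 1, 18, 32]
  Split: [42, 10, 19, 26] -> [42, 10] and [19, 26]
    Split: [42, 10] -> [42] and [10]
    Merge: [42] + [10] -> [10, 42]
    Split: [19, 26] -> [19] and [26]
    Merge: [19] + [26] -> [19, 26]
  Merge: [10, 42] + [19, 26] -> [10, 19, 26, 42]
  Split: [11, 1, 18, 32] -> [11, 1] and [18, 32]
    Split: [11, 1] -> [11] and [1]
    Merge: [11] + [1] -> [1, 11]
    Split: [18, 32] -> [18] and [32]
    Merge: [18] + [32] -> [18, 32]
  Merge: [1, 11] + [18, 32] -> [1, 11, 18, 32]
Merge: [10, 19, 26, 42] + [1, 11, 18, 32] -> [1, 10, 11, 18, 19, 26, 32, 42]

Final sorted array: [1, 10, 11, 18, 19, 26, 32, 42]

The merge sort proceeds by recursively splitting the array and merging sorted halves.
After all merges, the sorted array is [1, 10, 11, 18, 19, 26, 32, 42].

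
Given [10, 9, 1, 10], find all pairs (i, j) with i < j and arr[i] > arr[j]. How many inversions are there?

Finding inversions in [10, 9, 1, 10]:

(0, 1): arr[0]=10 > arr[1]=9
(0, 2): arr[0]=10 > arr[2]=1
(1, 2): arr[1]=9 > arr[2]=1

Total inversions: 3

The array has 3 inversion(s): (0,1), (0,2), (1,2). Each pair (i,j) satisfies i < j and arr[i] > arr[j].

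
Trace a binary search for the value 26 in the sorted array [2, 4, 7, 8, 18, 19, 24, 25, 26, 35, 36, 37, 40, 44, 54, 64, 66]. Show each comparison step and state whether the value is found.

Binary search for 26 in [2, 4, 7, 8, 18, 19, 24, 25, 26, 35, 36, 37, 40, 44, 54, 64, 66]:

lo=0, hi=16, mid=8, arr[mid]=26 -> Found target at index 8!

Binary search finds 26 at index 8 after 1 comparisons. The search repeatedly halves the search space by comparing with the middle element.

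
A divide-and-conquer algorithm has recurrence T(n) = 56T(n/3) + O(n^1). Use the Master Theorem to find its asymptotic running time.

Master Theorem for T(n) = 56T(n/3) + O(n^1):

a = 56, b = 3, c = 1
log_b(a) = log_3(56) = 3.6640

Case 1: c = 1 < log_3(56) = 3.6640
T(n) = O(n^(log_3 56))

For T(n) = 56T(n/3) + O(n^1): log_3(56) = 3.6640. This is Case 1 of the Master Theorem (c < log_b(a), work dominated by leaves), giving O(n^(log_3 56)).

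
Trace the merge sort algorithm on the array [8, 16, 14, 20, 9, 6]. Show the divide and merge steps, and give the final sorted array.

Merge sort trace:

Split: [8, 16, 14, 20, 9, 6] -> [8, 16, 14] and [20, 9, 6]
  Split: [8, 16, 14] -> [8] and [16, 14]
    Split: [16, 14] -> [16] and [14]
    Merge: [16] + [14] -> [14, 16]
  Merge: [8] + [14, 16] -> [8, 14, 16]
  Split: [20, 9, 6] -> [20] and [9, 6]
    Split: [9, 6] -> [9] and [6]
    Merge: [9] + [6] -> [6, 9]
  Merge: [20] + [6, 9] -> [6, 9, 20]
Merge: [8, 14, 16] + [6, 9, 20] -> [6, 8, 9, 14, 16, 20]

Final sorted array: [6, 8, 9, 14, 16, 20]

The merge sort proceeds by recursively splitting the array and merging sorted halves.
After all merges, the sorted array is [6, 8, 9, 14, 16, 20].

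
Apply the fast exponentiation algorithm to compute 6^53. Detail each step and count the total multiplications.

Computing 6^53 by squaring (build up from 6^1; each line after the first costs one multiplication):

6^1 = 6
6^2 = (6^1)^2 = 6^2 = 36
6^3 = 6 * 6^2 = 6 * 36 = 216
6^6 = (6^3)^2 = 216^2 = 46656
6^12 = (6^6)^2 = 46656^2 = 2176782336
6^13 = 6 * 6^12 = 6 * 2176782336 = 13060694016
6^26 = (6^13)^2 = 13060694016^2 = 170581728179578208256
6^52 = (6^26)^2 = 170581728179578208256^2 = 29098125988731506183153025616435306561536
6^53 = 6 * 6^52 = 6 * 29098125988731506183153025616435306561536 = 174588755932389037098918153698611839369216

Result: 174588755932389037098918153698611839369216
Multiplications needed: 8 (8 lines after 6^1)

6^53 = 174588755932389037098918153698611839369216. Using exponentiation by squaring, this requires 8 multiplications. The key idea: if the exponent is even, square the half-power; if odd, multiply by the base once.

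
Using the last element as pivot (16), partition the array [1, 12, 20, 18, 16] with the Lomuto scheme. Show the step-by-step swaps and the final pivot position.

Lomuto partition with pivot = 16:

Initial array: [1, 12, 20, 18, 16]

arr[0]=1 <= 16: swap with position 0, array becomes [1, 12, 20, 18, 16]
arr[1]=12 <= 16: swap with position 1, array becomes [1, 12, 20, 18, 16]
arr[2]=20 > 16: no swap
arr[3]=18 > 16: no swap

Place pivot at position 2: [1, 12, 16, 18, 20]
Pivot position: 2

After partitioning with pivot 16, the array becomes [1, 12, 16, 18, 20]. The pivot is placed at index 2. All elements to the left of the pivot are <= 16, and all elements to the right are > 16.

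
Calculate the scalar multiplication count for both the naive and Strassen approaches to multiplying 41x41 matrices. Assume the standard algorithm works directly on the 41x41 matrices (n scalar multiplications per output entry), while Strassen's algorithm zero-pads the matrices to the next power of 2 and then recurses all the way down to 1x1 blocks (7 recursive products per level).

Matrix multiplication for 41x41 matrices:

Strassen's algorithm requires power-of-2 dimensions. Pad 41x41 to 64x64 (next power of 2).

Standard algorithm: 41^3 = 68921 multiplications
Strassen's algorithm: 7^(log2(64)) = 7^6 = 117649 multiplications
Difference: 68921 - 117649 = -48728 (Strassen uses MORE here due to padding overhead — for small or just-over-power-of-2 n, padding can outweigh the per-level savings)

Standard: 68921 multiplications (41^3). Strassen: 117649 multiplications (7^6, after padding to 64x64). Strassen reduces 8 recursive multiplications to 7 at each level.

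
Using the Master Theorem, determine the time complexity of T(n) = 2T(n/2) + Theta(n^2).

Master Theorem for T(n) = 2T(n/2) + O(n^2):

a = 2, b = 2, c = 2
log_b(a) = log_2(2) = 1.0000

Case 3: c = 2 > log_2(2) = 1.0000
T(n) = O(n^2) = O(n^2)

For T(n) = 2T(n/2) + O(n^2): log_2(2) = 1.0000. This is Case 3 of the Master Theorem (c > log_b(a), work dominated by root), giving O(n^2).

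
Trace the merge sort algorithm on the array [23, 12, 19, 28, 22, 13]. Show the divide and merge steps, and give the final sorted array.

Merge sort trace:

Split: [23, 12, 19, 28, 22, 13] -> [23, 12, 19] and [28, 22, 13]
  Split: [23, 12, 19] -> [23] and [12, 19]
    Split: [12, 19] -> [12] and [19]
    Merge: [12] + [19] -> [12, 19]
  Merge: [23] + [12, 19] -> [12, 19, 23]
  Split: [28, 22, 13] -> [28] and [22, 13]
    Split: [22, 13] -> [22] and [13]
    Merge: [22] + [13] -> [13, 22]
  Merge: [28] + [13, 22] -> [13, 22, 28]
Merge: [12, 19, 23] + [13, 22, 28] -> [12, 13, 19, 22, 23, 28]

Final sorted array: [12, 13, 19, 22, 23, 28]

The merge sort proceeds by recursively splitting the array and merging sorted halves.
After all merges, the sorted array is [12, 13, 19, 22, 23, 28].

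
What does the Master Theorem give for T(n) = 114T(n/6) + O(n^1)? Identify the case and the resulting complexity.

Master Theorem for T(n) = 114T(n/6) + O(n^1):

a = 114, b = 6, c = 1
log_b(a) = log_6(114) = 2.6433

Case 1: c = 1 < log_6(114) = 2.6433
T(n) = O(n^(log_6 114))

For T(n) = 114T(n/6) + O(n^1): log_6(114) = 2.6433. This is Case 1 of the Master Theorem (c < log_b(a), work dominated by leaves), giving O(n^(log_6 114)).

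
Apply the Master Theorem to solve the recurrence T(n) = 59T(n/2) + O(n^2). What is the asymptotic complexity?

Master Theorem for T(n) = 59T(n/2) + O(n^2):

a = 59, b = 2, c = 2
log_b(a) = log_2(59) = 5.8826

Case 1: c = 2 < log_2(59) = 5.8826
T(n) = O(n^(log_2 59))

For T(n) = 59T(n/2) + O(n^2): log_2(59) = 5.8826. This is Case 1 of the Master Theorem (c < log_b(a), work dominated by leaves), giving O(n^(log_2 59)).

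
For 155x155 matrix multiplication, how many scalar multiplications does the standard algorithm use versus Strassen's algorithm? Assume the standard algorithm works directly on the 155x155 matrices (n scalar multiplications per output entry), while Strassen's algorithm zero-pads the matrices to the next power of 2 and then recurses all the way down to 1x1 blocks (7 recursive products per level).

Matrix multiplication for 155x155 matrices:

Strassen's algorithm requires power-of-2 dimensions. Pad 155x155 to 256x256 (next power of 2).

Standard algorithm: 155^3 = 3723875 multiplications
Strassen's algorithm: 7^(log2(256)) = 7^8 = 5764801 multiplications
Difference: 3723875 - 5764801 = -2040926 (Strassen uses MORE here due to padding overhead — for small or just-over-power-of-2 n, padding can outweigh the per-level savings)

Standard: 3723875 multiplications (155^3). Strassen: 5764801 multiplications (7^8, after padding to 256x256). Strassen reduces 8 recursive multiplications to 7 at each level.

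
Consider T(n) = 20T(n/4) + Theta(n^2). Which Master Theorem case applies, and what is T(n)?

Master Theorem for T(n) = 20T(n/4) + O(n^2):

a = 20, b = 4, c = 2
log_b(a) = log_4(20) = 2.1610

Case 1: c = 2 < log_4(20) = 2.1610
T(n) = O(n^(log_4 20))

For T(n) = 20T(n/4) + O(n^2): log_4(20) = 2.1610. This is Case 1 of the Master Theorem (c < log_b(a), work dominated by leaves), giving O(n^(log_4 20)).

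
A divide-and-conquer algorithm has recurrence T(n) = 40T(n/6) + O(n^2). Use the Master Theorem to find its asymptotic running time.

Master Theorem for T(n) = 40T(n/6) + O(n^2):

a = 40, b = 6, c = 2
log_b(a) = log_6(40) = 2.0588

Case 1: c = 2 < log_6(40) = 2.0588
T(n) = O(n^(log_6 40))

For T(n) = 40T(n/6) + O(n^2): log_6(40) = 2.0588. This is Case 1 of the Master Theorem (c < log_b(a), work dominated by leaves), giving O(n^(log_6 40)).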